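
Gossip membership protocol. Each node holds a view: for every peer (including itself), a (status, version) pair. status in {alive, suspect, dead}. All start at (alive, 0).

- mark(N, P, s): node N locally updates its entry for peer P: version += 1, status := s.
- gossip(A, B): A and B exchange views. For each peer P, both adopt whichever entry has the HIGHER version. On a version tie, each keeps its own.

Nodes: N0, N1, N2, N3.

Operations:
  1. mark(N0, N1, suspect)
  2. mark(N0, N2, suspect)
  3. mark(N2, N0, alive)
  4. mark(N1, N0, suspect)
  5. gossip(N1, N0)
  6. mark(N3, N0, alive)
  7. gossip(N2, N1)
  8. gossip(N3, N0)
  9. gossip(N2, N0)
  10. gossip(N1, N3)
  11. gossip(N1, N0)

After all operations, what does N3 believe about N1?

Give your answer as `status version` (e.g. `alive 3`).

Op 1: N0 marks N1=suspect -> (suspect,v1)
Op 2: N0 marks N2=suspect -> (suspect,v1)
Op 3: N2 marks N0=alive -> (alive,v1)
Op 4: N1 marks N0=suspect -> (suspect,v1)
Op 5: gossip N1<->N0 -> N1.N0=(suspect,v1) N1.N1=(suspect,v1) N1.N2=(suspect,v1) N1.N3=(alive,v0) | N0.N0=(suspect,v1) N0.N1=(suspect,v1) N0.N2=(suspect,v1) N0.N3=(alive,v0)
Op 6: N3 marks N0=alive -> (alive,v1)
Op 7: gossip N2<->N1 -> N2.N0=(alive,v1) N2.N1=(suspect,v1) N2.N2=(suspect,v1) N2.N3=(alive,v0) | N1.N0=(suspect,v1) N1.N1=(suspect,v1) N1.N2=(suspect,v1) N1.N3=(alive,v0)
Op 8: gossip N3<->N0 -> N3.N0=(alive,v1) N3.N1=(suspect,v1) N3.N2=(suspect,v1) N3.N3=(alive,v0) | N0.N0=(suspect,v1) N0.N1=(suspect,v1) N0.N2=(suspect,v1) N0.N3=(alive,v0)
Op 9: gossip N2<->N0 -> N2.N0=(alive,v1) N2.N1=(suspect,v1) N2.N2=(suspect,v1) N2.N3=(alive,v0) | N0.N0=(suspect,v1) N0.N1=(suspect,v1) N0.N2=(suspect,v1) N0.N3=(alive,v0)
Op 10: gossip N1<->N3 -> N1.N0=(suspect,v1) N1.N1=(suspect,v1) N1.N2=(suspect,v1) N1.N3=(alive,v0) | N3.N0=(alive,v1) N3.N1=(suspect,v1) N3.N2=(suspect,v1) N3.N3=(alive,v0)
Op 11: gossip N1<->N0 -> N1.N0=(suspect,v1) N1.N1=(suspect,v1) N1.N2=(suspect,v1) N1.N3=(alive,v0) | N0.N0=(suspect,v1) N0.N1=(suspect,v1) N0.N2=(suspect,v1) N0.N3=(alive,v0)

Answer: suspect 1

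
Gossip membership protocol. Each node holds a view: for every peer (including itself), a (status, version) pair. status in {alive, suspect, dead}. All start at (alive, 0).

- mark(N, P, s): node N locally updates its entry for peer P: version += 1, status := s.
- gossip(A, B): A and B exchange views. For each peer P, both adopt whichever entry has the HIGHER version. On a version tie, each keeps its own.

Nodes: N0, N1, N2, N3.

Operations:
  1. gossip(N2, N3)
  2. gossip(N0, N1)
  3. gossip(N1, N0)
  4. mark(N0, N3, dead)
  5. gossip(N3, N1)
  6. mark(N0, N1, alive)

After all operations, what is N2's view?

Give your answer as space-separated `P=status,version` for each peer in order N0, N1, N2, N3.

Op 1: gossip N2<->N3 -> N2.N0=(alive,v0) N2.N1=(alive,v0) N2.N2=(alive,v0) N2.N3=(alive,v0) | N3.N0=(alive,v0) N3.N1=(alive,v0) N3.N2=(alive,v0) N3.N3=(alive,v0)
Op 2: gossip N0<->N1 -> N0.N0=(alive,v0) N0.N1=(alive,v0) N0.N2=(alive,v0) N0.N3=(alive,v0) | N1.N0=(alive,v0) N1.N1=(alive,v0) N1.N2=(alive,v0) N1.N3=(alive,v0)
Op 3: gossip N1<->N0 -> N1.N0=(alive,v0) N1.N1=(alive,v0) N1.N2=(alive,v0) N1.N3=(alive,v0) | N0.N0=(alive,v0) N0.N1=(alive,v0) N0.N2=(alive,v0) N0.N3=(alive,v0)
Op 4: N0 marks N3=dead -> (dead,v1)
Op 5: gossip N3<->N1 -> N3.N0=(alive,v0) N3.N1=(alive,v0) N3.N2=(alive,v0) N3.N3=(alive,v0) | N1.N0=(alive,v0) N1.N1=(alive,v0) N1.N2=(alive,v0) N1.N3=(alive,v0)
Op 6: N0 marks N1=alive -> (alive,v1)

Answer: N0=alive,0 N1=alive,0 N2=alive,0 N3=alive,0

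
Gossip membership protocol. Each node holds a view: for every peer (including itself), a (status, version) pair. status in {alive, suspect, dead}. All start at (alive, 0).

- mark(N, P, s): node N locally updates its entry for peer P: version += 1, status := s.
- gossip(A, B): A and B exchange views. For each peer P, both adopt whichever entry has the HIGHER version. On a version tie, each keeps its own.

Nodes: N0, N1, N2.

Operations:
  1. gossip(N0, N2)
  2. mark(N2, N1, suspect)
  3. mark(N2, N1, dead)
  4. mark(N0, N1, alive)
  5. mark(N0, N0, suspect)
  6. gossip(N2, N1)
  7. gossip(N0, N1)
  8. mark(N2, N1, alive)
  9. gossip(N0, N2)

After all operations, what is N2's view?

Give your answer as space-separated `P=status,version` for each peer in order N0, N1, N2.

Answer: N0=suspect,1 N1=alive,3 N2=alive,0

Derivation:
Op 1: gossip N0<->N2 -> N0.N0=(alive,v0) N0.N1=(alive,v0) N0.N2=(alive,v0) | N2.N0=(alive,v0) N2.N1=(alive,v0) N2.N2=(alive,v0)
Op 2: N2 marks N1=suspect -> (suspect,v1)
Op 3: N2 marks N1=dead -> (dead,v2)
Op 4: N0 marks N1=alive -> (alive,v1)
Op 5: N0 marks N0=suspect -> (suspect,v1)
Op 6: gossip N2<->N1 -> N2.N0=(alive,v0) N2.N1=(dead,v2) N2.N2=(alive,v0) | N1.N0=(alive,v0) N1.N1=(dead,v2) N1.N2=(alive,v0)
Op 7: gossip N0<->N1 -> N0.N0=(suspect,v1) N0.N1=(dead,v2) N0.N2=(alive,v0) | N1.N0=(suspect,v1) N1.N1=(dead,v2) N1.N2=(alive,v0)
Op 8: N2 marks N1=alive -> (alive,v3)
Op 9: gossip N0<->N2 -> N0.N0=(suspect,v1) N0.N1=(alive,v3) N0.N2=(alive,v0) | N2.N0=(suspect,v1) N2.N1=(alive,v3) N2.N2=(alive,v0)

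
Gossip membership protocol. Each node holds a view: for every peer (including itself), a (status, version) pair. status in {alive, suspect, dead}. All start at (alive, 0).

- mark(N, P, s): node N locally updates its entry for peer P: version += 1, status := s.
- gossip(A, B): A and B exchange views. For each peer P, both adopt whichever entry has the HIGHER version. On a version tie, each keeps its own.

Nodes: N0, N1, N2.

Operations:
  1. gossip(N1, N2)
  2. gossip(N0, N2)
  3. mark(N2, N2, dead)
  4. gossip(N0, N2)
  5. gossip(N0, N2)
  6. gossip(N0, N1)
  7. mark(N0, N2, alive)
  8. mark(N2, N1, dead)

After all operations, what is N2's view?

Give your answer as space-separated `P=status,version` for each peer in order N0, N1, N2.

Op 1: gossip N1<->N2 -> N1.N0=(alive,v0) N1.N1=(alive,v0) N1.N2=(alive,v0) | N2.N0=(alive,v0) N2.N1=(alive,v0) N2.N2=(alive,v0)
Op 2: gossip N0<->N2 -> N0.N0=(alive,v0) N0.N1=(alive,v0) N0.N2=(alive,v0) | N2.N0=(alive,v0) N2.N1=(alive,v0) N2.N2=(alive,v0)
Op 3: N2 marks N2=dead -> (dead,v1)
Op 4: gossip N0<->N2 -> N0.N0=(alive,v0) N0.N1=(alive,v0) N0.N2=(dead,v1) | N2.N0=(alive,v0) N2.N1=(alive,v0) N2.N2=(dead,v1)
Op 5: gossip N0<->N2 -> N0.N0=(alive,v0) N0.N1=(alive,v0) N0.N2=(dead,v1) | N2.N0=(alive,v0) N2.N1=(alive,v0) N2.N2=(dead,v1)
Op 6: gossip N0<->N1 -> N0.N0=(alive,v0) N0.N1=(alive,v0) N0.N2=(dead,v1) | N1.N0=(alive,v0) N1.N1=(alive,v0) N1.N2=(dead,v1)
Op 7: N0 marks N2=alive -> (alive,v2)
Op 8: N2 marks N1=dead -> (dead,v1)

Answer: N0=alive,0 N1=dead,1 N2=dead,1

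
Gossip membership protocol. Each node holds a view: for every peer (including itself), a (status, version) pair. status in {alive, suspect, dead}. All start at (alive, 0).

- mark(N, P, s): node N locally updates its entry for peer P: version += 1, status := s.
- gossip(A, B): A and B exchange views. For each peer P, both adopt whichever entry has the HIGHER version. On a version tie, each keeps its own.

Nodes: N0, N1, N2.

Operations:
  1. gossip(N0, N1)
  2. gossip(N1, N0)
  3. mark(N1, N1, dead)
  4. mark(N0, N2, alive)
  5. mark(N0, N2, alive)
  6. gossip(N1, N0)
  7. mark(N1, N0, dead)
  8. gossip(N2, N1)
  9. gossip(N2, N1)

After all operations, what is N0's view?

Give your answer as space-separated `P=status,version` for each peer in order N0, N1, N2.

Answer: N0=alive,0 N1=dead,1 N2=alive,2

Derivation:
Op 1: gossip N0<->N1 -> N0.N0=(alive,v0) N0.N1=(alive,v0) N0.N2=(alive,v0) | N1.N0=(alive,v0) N1.N1=(alive,v0) N1.N2=(alive,v0)
Op 2: gossip N1<->N0 -> N1.N0=(alive,v0) N1.N1=(alive,v0) N1.N2=(alive,v0) | N0.N0=(alive,v0) N0.N1=(alive,v0) N0.N2=(alive,v0)
Op 3: N1 marks N1=dead -> (dead,v1)
Op 4: N0 marks N2=alive -> (alive,v1)
Op 5: N0 marks N2=alive -> (alive,v2)
Op 6: gossip N1<->N0 -> N1.N0=(alive,v0) N1.N1=(dead,v1) N1.N2=(alive,v2) | N0.N0=(alive,v0) N0.N1=(dead,v1) N0.N2=(alive,v2)
Op 7: N1 marks N0=dead -> (dead,v1)
Op 8: gossip N2<->N1 -> N2.N0=(dead,v1) N2.N1=(dead,v1) N2.N2=(alive,v2) | N1.N0=(dead,v1) N1.N1=(dead,v1) N1.N2=(alive,v2)
Op 9: gossip N2<->N1 -> N2.N0=(dead,v1) N2.N1=(dead,v1) N2.N2=(alive,v2) | N1.N0=(dead,v1) N1.N1=(dead,v1) N1.N2=(alive,v2)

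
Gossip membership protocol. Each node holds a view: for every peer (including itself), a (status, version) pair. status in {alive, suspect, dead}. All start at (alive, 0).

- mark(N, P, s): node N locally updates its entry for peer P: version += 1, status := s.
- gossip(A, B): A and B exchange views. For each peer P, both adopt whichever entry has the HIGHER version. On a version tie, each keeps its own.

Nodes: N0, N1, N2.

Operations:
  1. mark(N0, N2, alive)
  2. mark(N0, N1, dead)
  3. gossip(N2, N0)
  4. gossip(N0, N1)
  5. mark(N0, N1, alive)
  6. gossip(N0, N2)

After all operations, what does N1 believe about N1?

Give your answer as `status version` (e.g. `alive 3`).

Op 1: N0 marks N2=alive -> (alive,v1)
Op 2: N0 marks N1=dead -> (dead,v1)
Op 3: gossip N2<->N0 -> N2.N0=(alive,v0) N2.N1=(dead,v1) N2.N2=(alive,v1) | N0.N0=(alive,v0) N0.N1=(dead,v1) N0.N2=(alive,v1)
Op 4: gossip N0<->N1 -> N0.N0=(alive,v0) N0.N1=(dead,v1) N0.N2=(alive,v1) | N1.N0=(alive,v0) N1.N1=(dead,v1) N1.N2=(alive,v1)
Op 5: N0 marks N1=alive -> (alive,v2)
Op 6: gossip N0<->N2 -> N0.N0=(alive,v0) N0.N1=(alive,v2) N0.N2=(alive,v1) | N2.N0=(alive,v0) N2.N1=(alive,v2) N2.N2=(alive,v1)

Answer: dead 1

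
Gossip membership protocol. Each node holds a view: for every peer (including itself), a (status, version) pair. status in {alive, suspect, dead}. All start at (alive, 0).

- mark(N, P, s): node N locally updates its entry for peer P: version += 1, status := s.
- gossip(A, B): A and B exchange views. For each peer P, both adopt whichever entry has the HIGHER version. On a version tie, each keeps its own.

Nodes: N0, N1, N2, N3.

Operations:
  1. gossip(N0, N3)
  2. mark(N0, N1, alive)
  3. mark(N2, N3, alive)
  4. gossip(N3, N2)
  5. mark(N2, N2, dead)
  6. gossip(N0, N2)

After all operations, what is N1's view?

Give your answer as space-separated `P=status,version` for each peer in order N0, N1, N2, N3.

Answer: N0=alive,0 N1=alive,0 N2=alive,0 N3=alive,0

Derivation:
Op 1: gossip N0<->N3 -> N0.N0=(alive,v0) N0.N1=(alive,v0) N0.N2=(alive,v0) N0.N3=(alive,v0) | N3.N0=(alive,v0) N3.N1=(alive,v0) N3.N2=(alive,v0) N3.N3=(alive,v0)
Op 2: N0 marks N1=alive -> (alive,v1)
Op 3: N2 marks N3=alive -> (alive,v1)
Op 4: gossip N3<->N2 -> N3.N0=(alive,v0) N3.N1=(alive,v0) N3.N2=(alive,v0) N3.N3=(alive,v1) | N2.N0=(alive,v0) N2.N1=(alive,v0) N2.N2=(alive,v0) N2.N3=(alive,v1)
Op 5: N2 marks N2=dead -> (dead,v1)
Op 6: gossip N0<->N2 -> N0.N0=(alive,v0) N0.N1=(alive,v1) N0.N2=(dead,v1) N0.N3=(alive,v1) | N2.N0=(alive,v0) N2.N1=(alive,v1) N2.N2=(dead,v1) N2.N3=(alive,v1)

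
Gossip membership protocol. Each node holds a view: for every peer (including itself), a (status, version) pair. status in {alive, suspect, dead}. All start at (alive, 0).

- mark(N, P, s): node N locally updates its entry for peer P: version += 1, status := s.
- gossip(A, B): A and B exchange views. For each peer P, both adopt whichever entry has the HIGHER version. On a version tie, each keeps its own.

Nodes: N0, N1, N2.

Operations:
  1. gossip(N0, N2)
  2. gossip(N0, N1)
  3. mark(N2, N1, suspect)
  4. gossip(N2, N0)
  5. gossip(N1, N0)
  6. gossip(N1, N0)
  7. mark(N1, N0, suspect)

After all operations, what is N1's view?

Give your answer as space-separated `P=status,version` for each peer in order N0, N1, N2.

Answer: N0=suspect,1 N1=suspect,1 N2=alive,0

Derivation:
Op 1: gossip N0<->N2 -> N0.N0=(alive,v0) N0.N1=(alive,v0) N0.N2=(alive,v0) | N2.N0=(alive,v0) N2.N1=(alive,v0) N2.N2=(alive,v0)
Op 2: gossip N0<->N1 -> N0.N0=(alive,v0) N0.N1=(alive,v0) N0.N2=(alive,v0) | N1.N0=(alive,v0) N1.N1=(alive,v0) N1.N2=(alive,v0)
Op 3: N2 marks N1=suspect -> (suspect,v1)
Op 4: gossip N2<->N0 -> N2.N0=(alive,v0) N2.N1=(suspect,v1) N2.N2=(alive,v0) | N0.N0=(alive,v0) N0.N1=(suspect,v1) N0.N2=(alive,v0)
Op 5: gossip N1<->N0 -> N1.N0=(alive,v0) N1.N1=(suspect,v1) N1.N2=(alive,v0) | N0.N0=(alive,v0) N0.N1=(suspect,v1) N0.N2=(alive,v0)
Op 6: gossip N1<->N0 -> N1.N0=(alive,v0) N1.N1=(suspect,v1) N1.N2=(alive,v0) | N0.N0=(alive,v0) N0.N1=(suspect,v1) N0.N2=(alive,v0)
Op 7: N1 marks N0=suspect -> (suspect,v1)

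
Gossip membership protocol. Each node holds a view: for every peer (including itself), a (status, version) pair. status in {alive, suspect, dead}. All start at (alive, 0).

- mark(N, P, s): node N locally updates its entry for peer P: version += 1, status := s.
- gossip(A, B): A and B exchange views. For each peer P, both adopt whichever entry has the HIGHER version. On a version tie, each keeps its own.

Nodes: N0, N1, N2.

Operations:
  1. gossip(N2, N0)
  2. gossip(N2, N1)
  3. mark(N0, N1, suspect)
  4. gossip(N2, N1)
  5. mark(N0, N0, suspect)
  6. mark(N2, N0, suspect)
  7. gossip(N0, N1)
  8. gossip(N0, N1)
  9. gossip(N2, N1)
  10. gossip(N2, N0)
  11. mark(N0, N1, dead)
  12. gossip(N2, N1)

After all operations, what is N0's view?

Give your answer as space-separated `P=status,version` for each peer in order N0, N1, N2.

Answer: N0=suspect,1 N1=dead,2 N2=alive,0

Derivation:
Op 1: gossip N2<->N0 -> N2.N0=(alive,v0) N2.N1=(alive,v0) N2.N2=(alive,v0) | N0.N0=(alive,v0) N0.N1=(alive,v0) N0.N2=(alive,v0)
Op 2: gossip N2<->N1 -> N2.N0=(alive,v0) N2.N1=(alive,v0) N2.N2=(alive,v0) | N1.N0=(alive,v0) N1.N1=(alive,v0) N1.N2=(alive,v0)
Op 3: N0 marks N1=suspect -> (suspect,v1)
Op 4: gossip N2<->N1 -> N2.N0=(alive,v0) N2.N1=(alive,v0) N2.N2=(alive,v0) | N1.N0=(alive,v0) N1.N1=(alive,v0) N1.N2=(alive,v0)
Op 5: N0 marks N0=suspect -> (suspect,v1)
Op 6: N2 marks N0=suspect -> (suspect,v1)
Op 7: gossip N0<->N1 -> N0.N0=(suspect,v1) N0.N1=(suspect,v1) N0.N2=(alive,v0) | N1.N0=(suspect,v1) N1.N1=(suspect,v1) N1.N2=(alive,v0)
Op 8: gossip N0<->N1 -> N0.N0=(suspect,v1) N0.N1=(suspect,v1) N0.N2=(alive,v0) | N1.N0=(suspect,v1) N1.N1=(suspect,v1) N1.N2=(alive,v0)
Op 9: gossip N2<->N1 -> N2.N0=(suspect,v1) N2.N1=(suspect,v1) N2.N2=(alive,v0) | N1.N0=(suspect,v1) N1.N1=(suspect,v1) N1.N2=(alive,v0)
Op 10: gossip N2<->N0 -> N2.N0=(suspect,v1) N2.N1=(suspect,v1) N2.N2=(alive,v0) | N0.N0=(suspect,v1) N0.N1=(suspect,v1) N0.N2=(alive,v0)
Op 11: N0 marks N1=dead -> (dead,v2)
Op 12: gossip N2<->N1 -> N2.N0=(suspect,v1) N2.N1=(suspect,v1) N2.N2=(alive,v0) | N1.N0=(suspect,v1) N1.N1=(suspect,v1) N1.N2=(alive,v0)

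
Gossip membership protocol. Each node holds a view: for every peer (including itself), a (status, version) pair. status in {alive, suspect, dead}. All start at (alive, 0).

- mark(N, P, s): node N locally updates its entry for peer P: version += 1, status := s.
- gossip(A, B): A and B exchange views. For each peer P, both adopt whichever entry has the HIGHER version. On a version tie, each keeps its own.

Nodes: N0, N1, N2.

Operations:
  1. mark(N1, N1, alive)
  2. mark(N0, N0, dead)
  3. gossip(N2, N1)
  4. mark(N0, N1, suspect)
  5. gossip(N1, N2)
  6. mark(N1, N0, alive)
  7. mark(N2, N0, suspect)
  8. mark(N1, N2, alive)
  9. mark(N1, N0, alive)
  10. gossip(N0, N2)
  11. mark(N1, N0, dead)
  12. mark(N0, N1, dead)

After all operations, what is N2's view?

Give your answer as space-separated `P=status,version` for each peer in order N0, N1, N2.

Answer: N0=suspect,1 N1=alive,1 N2=alive,0

Derivation:
Op 1: N1 marks N1=alive -> (alive,v1)
Op 2: N0 marks N0=dead -> (dead,v1)
Op 3: gossip N2<->N1 -> N2.N0=(alive,v0) N2.N1=(alive,v1) N2.N2=(alive,v0) | N1.N0=(alive,v0) N1.N1=(alive,v1) N1.N2=(alive,v0)
Op 4: N0 marks N1=suspect -> (suspect,v1)
Op 5: gossip N1<->N2 -> N1.N0=(alive,v0) N1.N1=(alive,v1) N1.N2=(alive,v0) | N2.N0=(alive,v0) N2.N1=(alive,v1) N2.N2=(alive,v0)
Op 6: N1 marks N0=alive -> (alive,v1)
Op 7: N2 marks N0=suspect -> (suspect,v1)
Op 8: N1 marks N2=alive -> (alive,v1)
Op 9: N1 marks N0=alive -> (alive,v2)
Op 10: gossip N0<->N2 -> N0.N0=(dead,v1) N0.N1=(suspect,v1) N0.N2=(alive,v0) | N2.N0=(suspect,v1) N2.N1=(alive,v1) N2.N2=(alive,v0)
Op 11: N1 marks N0=dead -> (dead,v3)
Op 12: N0 marks N1=dead -> (dead,v2)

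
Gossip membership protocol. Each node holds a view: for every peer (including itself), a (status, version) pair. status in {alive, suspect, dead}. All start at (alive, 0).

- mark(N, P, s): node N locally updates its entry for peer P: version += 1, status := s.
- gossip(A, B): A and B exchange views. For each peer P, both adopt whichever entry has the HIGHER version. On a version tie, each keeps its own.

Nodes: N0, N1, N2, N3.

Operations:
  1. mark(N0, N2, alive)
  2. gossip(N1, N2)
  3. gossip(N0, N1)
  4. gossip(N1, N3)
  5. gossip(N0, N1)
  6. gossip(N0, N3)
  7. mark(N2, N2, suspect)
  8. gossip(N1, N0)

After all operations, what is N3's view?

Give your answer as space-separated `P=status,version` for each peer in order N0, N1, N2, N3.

Op 1: N0 marks N2=alive -> (alive,v1)
Op 2: gossip N1<->N2 -> N1.N0=(alive,v0) N1.N1=(alive,v0) N1.N2=(alive,v0) N1.N3=(alive,v0) | N2.N0=(alive,v0) N2.N1=(alive,v0) N2.N2=(alive,v0) N2.N3=(alive,v0)
Op 3: gossip N0<->N1 -> N0.N0=(alive,v0) N0.N1=(alive,v0) N0.N2=(alive,v1) N0.N3=(alive,v0) | N1.N0=(alive,v0) N1.N1=(alive,v0) N1.N2=(alive,v1) N1.N3=(alive,v0)
Op 4: gossip N1<->N3 -> N1.N0=(alive,v0) N1.N1=(alive,v0) N1.N2=(alive,v1) N1.N3=(alive,v0) | N3.N0=(alive,v0) N3.N1=(alive,v0) N3.N2=(alive,v1) N3.N3=(alive,v0)
Op 5: gossip N0<->N1 -> N0.N0=(alive,v0) N0.N1=(alive,v0) N0.N2=(alive,v1) N0.N3=(alive,v0) | N1.N0=(alive,v0) N1.N1=(alive,v0) N1.N2=(alive,v1) N1.N3=(alive,v0)
Op 6: gossip N0<->N3 -> N0.N0=(alive,v0) N0.N1=(alive,v0) N0.N2=(alive,v1) N0.N3=(alive,v0) | N3.N0=(alive,v0) N3.N1=(alive,v0) N3.N2=(alive,v1) N3.N3=(alive,v0)
Op 7: N2 marks N2=suspect -> (suspect,v1)
Op 8: gossip N1<->N0 -> N1.N0=(alive,v0) N1.N1=(alive,v0) N1.N2=(alive,v1) N1.N3=(alive,v0) | N0.N0=(alive,v0) N0.N1=(alive,v0) N0.N2=(alive,v1) N0.N3=(alive,v0)

Answer: N0=alive,0 N1=alive,0 N2=alive,1 N3=alive,0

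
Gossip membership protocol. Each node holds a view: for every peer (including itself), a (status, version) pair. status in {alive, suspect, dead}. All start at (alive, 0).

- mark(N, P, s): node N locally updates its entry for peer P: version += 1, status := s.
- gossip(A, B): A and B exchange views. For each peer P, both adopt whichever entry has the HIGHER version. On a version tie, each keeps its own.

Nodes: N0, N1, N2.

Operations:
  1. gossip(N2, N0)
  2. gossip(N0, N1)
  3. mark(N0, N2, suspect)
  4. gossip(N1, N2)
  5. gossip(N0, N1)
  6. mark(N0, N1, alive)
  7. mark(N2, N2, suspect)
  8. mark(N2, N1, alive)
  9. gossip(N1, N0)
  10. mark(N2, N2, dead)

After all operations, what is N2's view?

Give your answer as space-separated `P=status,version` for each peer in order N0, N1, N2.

Op 1: gossip N2<->N0 -> N2.N0=(alive,v0) N2.N1=(alive,v0) N2.N2=(alive,v0) | N0.N0=(alive,v0) N0.N1=(alive,v0) N0.N2=(alive,v0)
Op 2: gossip N0<->N1 -> N0.N0=(alive,v0) N0.N1=(alive,v0) N0.N2=(alive,v0) | N1.N0=(alive,v0) N1.N1=(alive,v0) N1.N2=(alive,v0)
Op 3: N0 marks N2=suspect -> (suspect,v1)
Op 4: gossip N1<->N2 -> N1.N0=(alive,v0) N1.N1=(alive,v0) N1.N2=(alive,v0) | N2.N0=(alive,v0) N2.N1=(alive,v0) N2.N2=(alive,v0)
Op 5: gossip N0<->N1 -> N0.N0=(alive,v0) N0.N1=(alive,v0) N0.N2=(suspect,v1) | N1.N0=(alive,v0) N1.N1=(alive,v0) N1.N2=(suspect,v1)
Op 6: N0 marks N1=alive -> (alive,v1)
Op 7: N2 marks N2=suspect -> (suspect,v1)
Op 8: N2 marks N1=alive -> (alive,v1)
Op 9: gossip N1<->N0 -> N1.N0=(alive,v0) N1.N1=(alive,v1) N1.N2=(suspect,v1) | N0.N0=(alive,v0) N0.N1=(alive,v1) N0.N2=(suspect,v1)
Op 10: N2 marks N2=dead -> (dead,v2)

Answer: N0=alive,0 N1=alive,1 N2=dead,2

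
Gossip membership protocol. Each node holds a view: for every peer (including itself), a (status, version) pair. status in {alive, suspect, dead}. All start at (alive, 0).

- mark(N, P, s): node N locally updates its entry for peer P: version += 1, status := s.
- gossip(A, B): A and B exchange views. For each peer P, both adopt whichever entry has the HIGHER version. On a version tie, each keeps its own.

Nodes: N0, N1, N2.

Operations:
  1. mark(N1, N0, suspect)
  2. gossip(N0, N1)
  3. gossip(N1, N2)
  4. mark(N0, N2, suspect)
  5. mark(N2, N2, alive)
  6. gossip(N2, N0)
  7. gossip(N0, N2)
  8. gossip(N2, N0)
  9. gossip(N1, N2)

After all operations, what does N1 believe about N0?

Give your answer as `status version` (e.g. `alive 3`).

Op 1: N1 marks N0=suspect -> (suspect,v1)
Op 2: gossip N0<->N1 -> N0.N0=(suspect,v1) N0.N1=(alive,v0) N0.N2=(alive,v0) | N1.N0=(suspect,v1) N1.N1=(alive,v0) N1.N2=(alive,v0)
Op 3: gossip N1<->N2 -> N1.N0=(suspect,v1) N1.N1=(alive,v0) N1.N2=(alive,v0) | N2.N0=(suspect,v1) N2.N1=(alive,v0) N2.N2=(alive,v0)
Op 4: N0 marks N2=suspect -> (suspect,v1)
Op 5: N2 marks N2=alive -> (alive,v1)
Op 6: gossip N2<->N0 -> N2.N0=(suspect,v1) N2.N1=(alive,v0) N2.N2=(alive,v1) | N0.N0=(suspect,v1) N0.N1=(alive,v0) N0.N2=(suspect,v1)
Op 7: gossip N0<->N2 -> N0.N0=(suspect,v1) N0.N1=(alive,v0) N0.N2=(suspect,v1) | N2.N0=(suspect,v1) N2.N1=(alive,v0) N2.N2=(alive,v1)
Op 8: gossip N2<->N0 -> N2.N0=(suspect,v1) N2.N1=(alive,v0) N2.N2=(alive,v1) | N0.N0=(suspect,v1) N0.N1=(alive,v0) N0.N2=(suspect,v1)
Op 9: gossip N1<->N2 -> N1.N0=(suspect,v1) N1.N1=(alive,v0) N1.N2=(alive,v1) | N2.N0=(suspect,v1) N2.N1=(alive,v0) N2.N2=(alive,v1)

Answer: suspect 1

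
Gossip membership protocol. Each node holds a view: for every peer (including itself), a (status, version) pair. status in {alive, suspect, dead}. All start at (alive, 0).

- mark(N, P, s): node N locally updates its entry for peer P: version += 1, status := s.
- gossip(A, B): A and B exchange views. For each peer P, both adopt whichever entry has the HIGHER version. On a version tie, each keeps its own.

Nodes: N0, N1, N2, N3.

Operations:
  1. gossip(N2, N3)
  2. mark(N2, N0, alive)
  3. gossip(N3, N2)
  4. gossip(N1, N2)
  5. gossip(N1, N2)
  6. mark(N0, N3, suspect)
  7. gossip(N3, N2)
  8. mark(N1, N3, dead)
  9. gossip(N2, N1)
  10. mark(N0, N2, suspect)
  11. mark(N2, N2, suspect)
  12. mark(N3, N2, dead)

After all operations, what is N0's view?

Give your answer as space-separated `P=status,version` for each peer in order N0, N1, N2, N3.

Answer: N0=alive,0 N1=alive,0 N2=suspect,1 N3=suspect,1

Derivation:
Op 1: gossip N2<->N3 -> N2.N0=(alive,v0) N2.N1=(alive,v0) N2.N2=(alive,v0) N2.N3=(alive,v0) | N3.N0=(alive,v0) N3.N1=(alive,v0) N3.N2=(alive,v0) N3.N3=(alive,v0)
Op 2: N2 marks N0=alive -> (alive,v1)
Op 3: gossip N3<->N2 -> N3.N0=(alive,v1) N3.N1=(alive,v0) N3.N2=(alive,v0) N3.N3=(alive,v0) | N2.N0=(alive,v1) N2.N1=(alive,v0) N2.N2=(alive,v0) N2.N3=(alive,v0)
Op 4: gossip N1<->N2 -> N1.N0=(alive,v1) N1.N1=(alive,v0) N1.N2=(alive,v0) N1.N3=(alive,v0) | N2.N0=(alive,v1) N2.N1=(alive,v0) N2.N2=(alive,v0) N2.N3=(alive,v0)
Op 5: gossip N1<->N2 -> N1.N0=(alive,v1) N1.N1=(alive,v0) N1.N2=(alive,v0) N1.N3=(alive,v0) | N2.N0=(alive,v1) N2.N1=(alive,v0) N2.N2=(alive,v0) N2.N3=(alive,v0)
Op 6: N0 marks N3=suspect -> (suspect,v1)
Op 7: gossip N3<->N2 -> N3.N0=(alive,v1) N3.N1=(alive,v0) N3.N2=(alive,v0) N3.N3=(alive,v0) | N2.N0=(alive,v1) N2.N1=(alive,v0) N2.N2=(alive,v0) N2.N3=(alive,v0)
Op 8: N1 marks N3=dead -> (dead,v1)
Op 9: gossip N2<->N1 -> N2.N0=(alive,v1) N2.N1=(alive,v0) N2.N2=(alive,v0) N2.N3=(dead,v1) | N1.N0=(alive,v1) N1.N1=(alive,v0) N1.N2=(alive,v0) N1.N3=(dead,v1)
Op 10: N0 marks N2=suspect -> (suspect,v1)
Op 11: N2 marks N2=suspect -> (suspect,v1)
Op 12: N3 marks N2=dead -> (dead,v1)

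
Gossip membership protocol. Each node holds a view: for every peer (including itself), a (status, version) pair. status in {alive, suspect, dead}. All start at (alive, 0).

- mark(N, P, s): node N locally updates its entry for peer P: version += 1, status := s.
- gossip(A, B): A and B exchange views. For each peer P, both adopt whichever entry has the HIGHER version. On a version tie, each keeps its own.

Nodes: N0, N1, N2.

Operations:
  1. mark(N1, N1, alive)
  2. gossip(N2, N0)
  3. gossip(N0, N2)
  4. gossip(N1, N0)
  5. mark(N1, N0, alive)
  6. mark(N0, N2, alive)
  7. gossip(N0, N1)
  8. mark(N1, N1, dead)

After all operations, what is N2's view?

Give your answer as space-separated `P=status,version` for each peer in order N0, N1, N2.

Op 1: N1 marks N1=alive -> (alive,v1)
Op 2: gossip N2<->N0 -> N2.N0=(alive,v0) N2.N1=(alive,v0) N2.N2=(alive,v0) | N0.N0=(alive,v0) N0.N1=(alive,v0) N0.N2=(alive,v0)
Op 3: gossip N0<->N2 -> N0.N0=(alive,v0) N0.N1=(alive,v0) N0.N2=(alive,v0) | N2.N0=(alive,v0) N2.N1=(alive,v0) N2.N2=(alive,v0)
Op 4: gossip N1<->N0 -> N1.N0=(alive,v0) N1.N1=(alive,v1) N1.N2=(alive,v0) | N0.N0=(alive,v0) N0.N1=(alive,v1) N0.N2=(alive,v0)
Op 5: N1 marks N0=alive -> (alive,v1)
Op 6: N0 marks N2=alive -> (alive,v1)
Op 7: gossip N0<->N1 -> N0.N0=(alive,v1) N0.N1=(alive,v1) N0.N2=(alive,v1) | N1.N0=(alive,v1) N1.N1=(alive,v1) N1.N2=(alive,v1)
Op 8: N1 marks N1=dead -> (dead,v2)

Answer: N0=alive,0 N1=alive,0 N2=alive,0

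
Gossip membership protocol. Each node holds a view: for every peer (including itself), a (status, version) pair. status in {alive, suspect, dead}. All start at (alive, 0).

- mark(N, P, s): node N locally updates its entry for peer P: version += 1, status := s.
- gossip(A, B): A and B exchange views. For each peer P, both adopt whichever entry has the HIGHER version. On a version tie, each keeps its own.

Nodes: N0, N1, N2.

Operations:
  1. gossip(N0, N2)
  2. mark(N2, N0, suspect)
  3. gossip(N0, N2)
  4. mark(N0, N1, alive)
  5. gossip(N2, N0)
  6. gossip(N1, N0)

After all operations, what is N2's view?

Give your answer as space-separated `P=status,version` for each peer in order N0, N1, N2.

Answer: N0=suspect,1 N1=alive,1 N2=alive,0

Derivation:
Op 1: gossip N0<->N2 -> N0.N0=(alive,v0) N0.N1=(alive,v0) N0.N2=(alive,v0) | N2.N0=(alive,v0) N2.N1=(alive,v0) N2.N2=(alive,v0)
Op 2: N2 marks N0=suspect -> (suspect,v1)
Op 3: gossip N0<->N2 -> N0.N0=(suspect,v1) N0.N1=(alive,v0) N0.N2=(alive,v0) | N2.N0=(suspect,v1) N2.N1=(alive,v0) N2.N2=(alive,v0)
Op 4: N0 marks N1=alive -> (alive,v1)
Op 5: gossip N2<->N0 -> N2.N0=(suspect,v1) N2.N1=(alive,v1) N2.N2=(alive,v0) | N0.N0=(suspect,v1) N0.N1=(alive,v1) N0.N2=(alive,v0)
Op 6: gossip N1<->N0 -> N1.N0=(suspect,v1) N1.N1=(alive,v1) N1.N2=(alive,v0) | N0.N0=(suspect,v1) N0.N1=(alive,v1) N0.N2=(alive,v0)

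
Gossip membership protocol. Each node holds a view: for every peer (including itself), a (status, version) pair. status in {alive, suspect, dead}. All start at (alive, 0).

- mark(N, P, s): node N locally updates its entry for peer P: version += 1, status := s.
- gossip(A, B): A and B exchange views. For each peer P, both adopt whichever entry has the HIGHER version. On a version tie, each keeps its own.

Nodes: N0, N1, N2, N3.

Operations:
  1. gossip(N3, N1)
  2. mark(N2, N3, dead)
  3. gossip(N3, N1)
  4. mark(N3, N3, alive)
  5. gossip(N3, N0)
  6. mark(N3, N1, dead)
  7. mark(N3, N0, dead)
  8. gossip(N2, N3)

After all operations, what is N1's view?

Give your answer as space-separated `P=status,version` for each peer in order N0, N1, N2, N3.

Op 1: gossip N3<->N1 -> N3.N0=(alive,v0) N3.N1=(alive,v0) N3.N2=(alive,v0) N3.N3=(alive,v0) | N1.N0=(alive,v0) N1.N1=(alive,v0) N1.N2=(alive,v0) N1.N3=(alive,v0)
Op 2: N2 marks N3=dead -> (dead,v1)
Op 3: gossip N3<->N1 -> N3.N0=(alive,v0) N3.N1=(alive,v0) N3.N2=(alive,v0) N3.N3=(alive,v0) | N1.N0=(alive,v0) N1.N1=(alive,v0) N1.N2=(alive,v0) N1.N3=(alive,v0)
Op 4: N3 marks N3=alive -> (alive,v1)
Op 5: gossip N3<->N0 -> N3.N0=(alive,v0) N3.N1=(alive,v0) N3.N2=(alive,v0) N3.N3=(alive,v1) | N0.N0=(alive,v0) N0.N1=(alive,v0) N0.N2=(alive,v0) N0.N3=(alive,v1)
Op 6: N3 marks N1=dead -> (dead,v1)
Op 7: N3 marks N0=dead -> (dead,v1)
Op 8: gossip N2<->N3 -> N2.N0=(dead,v1) N2.N1=(dead,v1) N2.N2=(alive,v0) N2.N3=(dead,v1) | N3.N0=(dead,v1) N3.N1=(dead,v1) N3.N2=(alive,v0) N3.N3=(alive,v1)

Answer: N0=alive,0 N1=alive,0 N2=alive,0 N3=alive,0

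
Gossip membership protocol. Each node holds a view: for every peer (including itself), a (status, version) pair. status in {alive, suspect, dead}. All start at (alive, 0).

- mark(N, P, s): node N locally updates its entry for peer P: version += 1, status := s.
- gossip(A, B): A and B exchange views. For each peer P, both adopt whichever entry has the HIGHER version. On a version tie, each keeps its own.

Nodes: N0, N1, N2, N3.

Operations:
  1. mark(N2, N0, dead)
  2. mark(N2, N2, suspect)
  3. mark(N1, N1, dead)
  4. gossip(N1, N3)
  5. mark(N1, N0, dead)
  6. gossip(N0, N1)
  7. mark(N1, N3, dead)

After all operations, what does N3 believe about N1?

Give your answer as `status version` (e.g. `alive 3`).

Op 1: N2 marks N0=dead -> (dead,v1)
Op 2: N2 marks N2=suspect -> (suspect,v1)
Op 3: N1 marks N1=dead -> (dead,v1)
Op 4: gossip N1<->N3 -> N1.N0=(alive,v0) N1.N1=(dead,v1) N1.N2=(alive,v0) N1.N3=(alive,v0) | N3.N0=(alive,v0) N3.N1=(dead,v1) N3.N2=(alive,v0) N3.N3=(alive,v0)
Op 5: N1 marks N0=dead -> (dead,v1)
Op 6: gossip N0<->N1 -> N0.N0=(dead,v1) N0.N1=(dead,v1) N0.N2=(alive,v0) N0.N3=(alive,v0) | N1.N0=(dead,v1) N1.N1=(dead,v1) N1.N2=(alive,v0) N1.N3=(alive,v0)
Op 7: N1 marks N3=dead -> (dead,v1)

Answer: dead 1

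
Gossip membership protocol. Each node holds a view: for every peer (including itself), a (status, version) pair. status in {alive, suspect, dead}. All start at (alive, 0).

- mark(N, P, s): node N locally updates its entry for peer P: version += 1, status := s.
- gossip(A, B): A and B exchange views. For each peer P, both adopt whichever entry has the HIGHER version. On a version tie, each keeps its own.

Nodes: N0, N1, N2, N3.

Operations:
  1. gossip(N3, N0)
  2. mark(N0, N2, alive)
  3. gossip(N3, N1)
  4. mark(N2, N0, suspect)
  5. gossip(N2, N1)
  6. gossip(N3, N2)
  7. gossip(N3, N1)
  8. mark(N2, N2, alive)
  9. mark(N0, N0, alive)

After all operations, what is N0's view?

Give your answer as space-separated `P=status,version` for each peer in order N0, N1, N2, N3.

Op 1: gossip N3<->N0 -> N3.N0=(alive,v0) N3.N1=(alive,v0) N3.N2=(alive,v0) N3.N3=(alive,v0) | N0.N0=(alive,v0) N0.N1=(alive,v0) N0.N2=(alive,v0) N0.N3=(alive,v0)
Op 2: N0 marks N2=alive -> (alive,v1)
Op 3: gossip N3<->N1 -> N3.N0=(alive,v0) N3.N1=(alive,v0) N3.N2=(alive,v0) N3.N3=(alive,v0) | N1.N0=(alive,v0) N1.N1=(alive,v0) N1.N2=(alive,v0) N1.N3=(alive,v0)
Op 4: N2 marks N0=suspect -> (suspect,v1)
Op 5: gossip N2<->N1 -> N2.N0=(suspect,v1) N2.N1=(alive,v0) N2.N2=(alive,v0) N2.N3=(alive,v0) | N1.N0=(suspect,v1) N1.N1=(alive,v0) N1.N2=(alive,v0) N1.N3=(alive,v0)
Op 6: gossip N3<->N2 -> N3.N0=(suspect,v1) N3.N1=(alive,v0) N3.N2=(alive,v0) N3.N3=(alive,v0) | N2.N0=(suspect,v1) N2.N1=(alive,v0) N2.N2=(alive,v0) N2.N3=(alive,v0)
Op 7: gossip N3<->N1 -> N3.N0=(suspect,v1) N3.N1=(alive,v0) N3.N2=(alive,v0) N3.N3=(alive,v0) | N1.N0=(suspect,v1) N1.N1=(alive,v0) N1.N2=(alive,v0) N1.N3=(alive,v0)
Op 8: N2 marks N2=alive -> (alive,v1)
Op 9: N0 marks N0=alive -> (alive,v1)

Answer: N0=alive,1 N1=alive,0 N2=alive,1 N3=alive,0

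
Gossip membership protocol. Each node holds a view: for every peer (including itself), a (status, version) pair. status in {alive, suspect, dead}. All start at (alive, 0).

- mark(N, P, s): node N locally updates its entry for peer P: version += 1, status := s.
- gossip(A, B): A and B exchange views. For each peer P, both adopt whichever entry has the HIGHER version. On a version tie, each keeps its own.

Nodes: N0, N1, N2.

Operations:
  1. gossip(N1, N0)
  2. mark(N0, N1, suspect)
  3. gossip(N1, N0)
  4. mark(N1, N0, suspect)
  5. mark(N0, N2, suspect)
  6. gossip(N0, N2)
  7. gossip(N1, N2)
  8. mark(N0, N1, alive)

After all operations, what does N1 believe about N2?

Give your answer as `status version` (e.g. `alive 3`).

Answer: suspect 1

Derivation:
Op 1: gossip N1<->N0 -> N1.N0=(alive,v0) N1.N1=(alive,v0) N1.N2=(alive,v0) | N0.N0=(alive,v0) N0.N1=(alive,v0) N0.N2=(alive,v0)
Op 2: N0 marks N1=suspect -> (suspect,v1)
Op 3: gossip N1<->N0 -> N1.N0=(alive,v0) N1.N1=(suspect,v1) N1.N2=(alive,v0) | N0.N0=(alive,v0) N0.N1=(suspect,v1) N0.N2=(alive,v0)
Op 4: N1 marks N0=suspect -> (suspect,v1)
Op 5: N0 marks N2=suspect -> (suspect,v1)
Op 6: gossip N0<->N2 -> N0.N0=(alive,v0) N0.N1=(suspect,v1) N0.N2=(suspect,v1) | N2.N0=(alive,v0) N2.N1=(suspect,v1) N2.N2=(suspect,v1)
Op 7: gossip N1<->N2 -> N1.N0=(suspect,v1) N1.N1=(suspect,v1) N1.N2=(suspect,v1) | N2.N0=(suspect,v1) N2.N1=(suspect,v1) N2.N2=(suspect,v1)
Op 8: N0 marks N1=alive -> (alive,v2)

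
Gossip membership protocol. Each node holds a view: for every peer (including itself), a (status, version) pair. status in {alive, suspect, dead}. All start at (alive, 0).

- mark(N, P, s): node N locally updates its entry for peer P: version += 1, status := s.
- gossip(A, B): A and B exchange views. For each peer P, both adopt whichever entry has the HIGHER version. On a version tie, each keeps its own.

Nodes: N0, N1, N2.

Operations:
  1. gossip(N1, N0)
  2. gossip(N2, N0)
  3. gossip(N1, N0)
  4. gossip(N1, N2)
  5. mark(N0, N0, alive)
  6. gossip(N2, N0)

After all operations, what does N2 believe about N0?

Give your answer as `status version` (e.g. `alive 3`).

Answer: alive 1

Derivation:
Op 1: gossip N1<->N0 -> N1.N0=(alive,v0) N1.N1=(alive,v0) N1.N2=(alive,v0) | N0.N0=(alive,v0) N0.N1=(alive,v0) N0.N2=(alive,v0)
Op 2: gossip N2<->N0 -> N2.N0=(alive,v0) N2.N1=(alive,v0) N2.N2=(alive,v0) | N0.N0=(alive,v0) N0.N1=(alive,v0) N0.N2=(alive,v0)
Op 3: gossip N1<->N0 -> N1.N0=(alive,v0) N1.N1=(alive,v0) N1.N2=(alive,v0) | N0.N0=(alive,v0) N0.N1=(alive,v0) N0.N2=(alive,v0)
Op 4: gossip N1<->N2 -> N1.N0=(alive,v0) N1.N1=(alive,v0) N1.N2=(alive,v0) | N2.N0=(alive,v0) N2.N1=(alive,v0) N2.N2=(alive,v0)
Op 5: N0 marks N0=alive -> (alive,v1)
Op 6: gossip N2<->N0 -> N2.N0=(alive,v1) N2.N1=(alive,v0) N2.N2=(alive,v0) | N0.N0=(alive,v1) N0.N1=(alive,v0) N0.N2=(alive,v0)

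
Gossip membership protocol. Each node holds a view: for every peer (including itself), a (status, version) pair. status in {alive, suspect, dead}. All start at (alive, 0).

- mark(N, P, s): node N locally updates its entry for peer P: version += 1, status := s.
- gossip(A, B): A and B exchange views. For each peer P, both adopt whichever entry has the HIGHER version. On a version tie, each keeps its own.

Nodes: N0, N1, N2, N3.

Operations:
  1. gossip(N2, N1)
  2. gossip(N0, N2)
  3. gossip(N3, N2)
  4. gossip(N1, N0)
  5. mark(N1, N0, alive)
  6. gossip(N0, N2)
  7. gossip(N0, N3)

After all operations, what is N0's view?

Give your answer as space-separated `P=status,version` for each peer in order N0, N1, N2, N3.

Answer: N0=alive,0 N1=alive,0 N2=alive,0 N3=alive,0

Derivation:
Op 1: gossip N2<->N1 -> N2.N0=(alive,v0) N2.N1=(alive,v0) N2.N2=(alive,v0) N2.N3=(alive,v0) | N1.N0=(alive,v0) N1.N1=(alive,v0) N1.N2=(alive,v0) N1.N3=(alive,v0)
Op 2: gossip N0<->N2 -> N0.N0=(alive,v0) N0.N1=(alive,v0) N0.N2=(alive,v0) N0.N3=(alive,v0) | N2.N0=(alive,v0) N2.N1=(alive,v0) N2.N2=(alive,v0) N2.N3=(alive,v0)
Op 3: gossip N3<->N2 -> N3.N0=(alive,v0) N3.N1=(alive,v0) N3.N2=(alive,v0) N3.N3=(alive,v0) | N2.N0=(alive,v0) N2.N1=(alive,v0) N2.N2=(alive,v0) N2.N3=(alive,v0)
Op 4: gossip N1<->N0 -> N1.N0=(alive,v0) N1.N1=(alive,v0) N1.N2=(alive,v0) N1.N3=(alive,v0) | N0.N0=(alive,v0) N0.N1=(alive,v0) N0.N2=(alive,v0) N0.N3=(alive,v0)
Op 5: N1 marks N0=alive -> (alive,v1)
Op 6: gossip N0<->N2 -> N0.N0=(alive,v0) N0.N1=(alive,v0) N0.N2=(alive,v0) N0.N3=(alive,v0) | N2.N0=(alive,v0) N2.N1=(alive,v0) N2.N2=(alive,v0) N2.N3=(alive,v0)
Op 7: gossip N0<->N3 -> N0.N0=(alive,v0) N0.N1=(alive,v0) N0.N2=(alive,v0) N0.N3=(alive,v0) | N3.N0=(alive,v0) N3.N1=(alive,v0) N3.N2=(alive,v0) N3.N3=(alive,v0)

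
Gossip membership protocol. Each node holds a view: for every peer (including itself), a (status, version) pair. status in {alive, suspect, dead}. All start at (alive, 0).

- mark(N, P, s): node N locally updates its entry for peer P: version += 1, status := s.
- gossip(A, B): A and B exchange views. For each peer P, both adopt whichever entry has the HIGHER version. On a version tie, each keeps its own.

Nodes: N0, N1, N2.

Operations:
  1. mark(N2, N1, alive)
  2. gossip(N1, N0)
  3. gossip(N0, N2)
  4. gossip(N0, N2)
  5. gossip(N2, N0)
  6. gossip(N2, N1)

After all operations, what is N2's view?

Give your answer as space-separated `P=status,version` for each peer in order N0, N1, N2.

Op 1: N2 marks N1=alive -> (alive,v1)
Op 2: gossip N1<->N0 -> N1.N0=(alive,v0) N1.N1=(alive,v0) N1.N2=(alive,v0) | N0.N0=(alive,v0) N0.N1=(alive,v0) N0.N2=(alive,v0)
Op 3: gossip N0<->N2 -> N0.N0=(alive,v0) N0.N1=(alive,v1) N0.N2=(alive,v0) | N2.N0=(alive,v0) N2.N1=(alive,v1) N2.N2=(alive,v0)
Op 4: gossip N0<->N2 -> N0.N0=(alive,v0) N0.N1=(alive,v1) N0.N2=(alive,v0) | N2.N0=(alive,v0) N2.N1=(alive,v1) N2.N2=(alive,v0)
Op 5: gossip N2<->N0 -> N2.N0=(alive,v0) N2.N1=(alive,v1) N2.N2=(alive,v0) | N0.N0=(alive,v0) N0.N1=(alive,v1) N0.N2=(alive,v0)
Op 6: gossip N2<->N1 -> N2.N0=(alive,v0) N2.N1=(alive,v1) N2.N2=(alive,v0) | N1.N0=(alive,v0) N1.N1=(alive,v1) N1.N2=(alive,v0)

Answer: N0=alive,0 N1=alive,1 N2=alive,0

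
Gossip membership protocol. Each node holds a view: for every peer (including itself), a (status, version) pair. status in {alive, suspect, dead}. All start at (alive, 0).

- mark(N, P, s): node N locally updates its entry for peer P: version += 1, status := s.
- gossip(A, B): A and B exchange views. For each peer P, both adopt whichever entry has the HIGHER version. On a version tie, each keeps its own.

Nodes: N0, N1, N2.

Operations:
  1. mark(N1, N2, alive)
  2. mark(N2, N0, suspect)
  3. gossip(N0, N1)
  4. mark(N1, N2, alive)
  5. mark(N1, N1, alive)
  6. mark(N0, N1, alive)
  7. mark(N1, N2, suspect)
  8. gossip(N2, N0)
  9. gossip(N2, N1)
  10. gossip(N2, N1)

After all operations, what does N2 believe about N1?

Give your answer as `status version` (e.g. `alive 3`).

Answer: alive 1

Derivation:
Op 1: N1 marks N2=alive -> (alive,v1)
Op 2: N2 marks N0=suspect -> (suspect,v1)
Op 3: gossip N0<->N1 -> N0.N0=(alive,v0) N0.N1=(alive,v0) N0.N2=(alive,v1) | N1.N0=(alive,v0) N1.N1=(alive,v0) N1.N2=(alive,v1)
Op 4: N1 marks N2=alive -> (alive,v2)
Op 5: N1 marks N1=alive -> (alive,v1)
Op 6: N0 marks N1=alive -> (alive,v1)
Op 7: N1 marks N2=suspect -> (suspect,v3)
Op 8: gossip N2<->N0 -> N2.N0=(suspect,v1) N2.N1=(alive,v1) N2.N2=(alive,v1) | N0.N0=(suspect,v1) N0.N1=(alive,v1) N0.N2=(alive,v1)
Op 9: gossip N2<->N1 -> N2.N0=(suspect,v1) N2.N1=(alive,v1) N2.N2=(suspect,v3) | N1.N0=(suspect,v1) N1.N1=(alive,v1) N1.N2=(suspect,v3)
Op 10: gossip N2<->N1 -> N2.N0=(suspect,v1) N2.N1=(alive,v1) N2.N2=(suspect,v3) | N1.N0=(suspect,v1) N1.N1=(alive,v1) N1.N2=(suspect,v3)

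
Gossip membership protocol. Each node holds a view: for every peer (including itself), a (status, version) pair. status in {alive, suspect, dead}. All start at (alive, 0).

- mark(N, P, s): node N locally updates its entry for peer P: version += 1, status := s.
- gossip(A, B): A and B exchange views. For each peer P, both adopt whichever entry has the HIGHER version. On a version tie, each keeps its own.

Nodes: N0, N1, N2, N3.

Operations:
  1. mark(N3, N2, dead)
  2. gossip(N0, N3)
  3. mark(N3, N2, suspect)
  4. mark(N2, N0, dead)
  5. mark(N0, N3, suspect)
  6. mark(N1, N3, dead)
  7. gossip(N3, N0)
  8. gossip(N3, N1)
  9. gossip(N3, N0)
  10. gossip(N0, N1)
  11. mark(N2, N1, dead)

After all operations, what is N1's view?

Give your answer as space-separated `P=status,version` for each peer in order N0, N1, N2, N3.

Op 1: N3 marks N2=dead -> (dead,v1)
Op 2: gossip N0<->N3 -> N0.N0=(alive,v0) N0.N1=(alive,v0) N0.N2=(dead,v1) N0.N3=(alive,v0) | N3.N0=(alive,v0) N3.N1=(alive,v0) N3.N2=(dead,v1) N3.N3=(alive,v0)
Op 3: N3 marks N2=suspect -> (suspect,v2)
Op 4: N2 marks N0=dead -> (dead,v1)
Op 5: N0 marks N3=suspect -> (suspect,v1)
Op 6: N1 marks N3=dead -> (dead,v1)
Op 7: gossip N3<->N0 -> N3.N0=(alive,v0) N3.N1=(alive,v0) N3.N2=(suspect,v2) N3.N3=(suspect,v1) | N0.N0=(alive,v0) N0.N1=(alive,v0) N0.N2=(suspect,v2) N0.N3=(suspect,v1)
Op 8: gossip N3<->N1 -> N3.N0=(alive,v0) N3.N1=(alive,v0) N3.N2=(suspect,v2) N3.N3=(suspect,v1) | N1.N0=(alive,v0) N1.N1=(alive,v0) N1.N2=(suspect,v2) N1.N3=(dead,v1)
Op 9: gossip N3<->N0 -> N3.N0=(alive,v0) N3.N1=(alive,v0) N3.N2=(suspect,v2) N3.N3=(suspect,v1) | N0.N0=(alive,v0) N0.N1=(alive,v0) N0.N2=(suspect,v2) N0.N3=(suspect,v1)
Op 10: gossip N0<->N1 -> N0.N0=(alive,v0) N0.N1=(alive,v0) N0.N2=(suspect,v2) N0.N3=(suspect,v1) | N1.N0=(alive,v0) N1.N1=(alive,v0) N1.N2=(suspect,v2) N1.N3=(dead,v1)
Op 11: N2 marks N1=dead -> (dead,v1)

Answer: N0=alive,0 N1=alive,0 N2=suspect,2 N3=dead,1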